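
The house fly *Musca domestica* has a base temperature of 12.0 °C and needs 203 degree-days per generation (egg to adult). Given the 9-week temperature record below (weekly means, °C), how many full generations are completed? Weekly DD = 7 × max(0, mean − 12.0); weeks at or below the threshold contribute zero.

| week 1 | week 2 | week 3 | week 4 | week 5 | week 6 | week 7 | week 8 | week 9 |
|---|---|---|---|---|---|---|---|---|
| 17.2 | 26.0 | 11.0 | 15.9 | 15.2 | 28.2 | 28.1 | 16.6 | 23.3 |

2 generations

Weekly DD (7 × max(0, T̄ − 12.0)): 36.4, 98.0, 0.0, 27.3, 22.4, 113.4, 112.7, 32.2, 79.1.
Season total = 521.5 DD.
Complete generations = ⌊521.5 / 203⌋ = 2.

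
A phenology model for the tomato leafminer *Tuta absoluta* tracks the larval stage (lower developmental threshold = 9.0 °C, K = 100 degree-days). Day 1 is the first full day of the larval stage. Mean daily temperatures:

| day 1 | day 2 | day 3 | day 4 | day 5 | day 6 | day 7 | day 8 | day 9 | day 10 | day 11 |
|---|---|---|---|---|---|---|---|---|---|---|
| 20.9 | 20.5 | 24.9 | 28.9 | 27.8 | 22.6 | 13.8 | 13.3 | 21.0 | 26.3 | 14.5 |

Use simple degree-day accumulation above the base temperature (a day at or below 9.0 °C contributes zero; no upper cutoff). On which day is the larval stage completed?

Daily DD above 9.0 °C: 11.9, 11.5, 15.9, 19.9, 18.8, 13.6, 4.8, 4.3, 12.0, 17.3, 5.5.
Cumulative: 11.9, 23.4, 39.3, 59.2, 78.0, 91.6, 96.4, 100.7, 112.7, 130.0, 135.5.
The total first reaches 100 DD on day 8.

day 8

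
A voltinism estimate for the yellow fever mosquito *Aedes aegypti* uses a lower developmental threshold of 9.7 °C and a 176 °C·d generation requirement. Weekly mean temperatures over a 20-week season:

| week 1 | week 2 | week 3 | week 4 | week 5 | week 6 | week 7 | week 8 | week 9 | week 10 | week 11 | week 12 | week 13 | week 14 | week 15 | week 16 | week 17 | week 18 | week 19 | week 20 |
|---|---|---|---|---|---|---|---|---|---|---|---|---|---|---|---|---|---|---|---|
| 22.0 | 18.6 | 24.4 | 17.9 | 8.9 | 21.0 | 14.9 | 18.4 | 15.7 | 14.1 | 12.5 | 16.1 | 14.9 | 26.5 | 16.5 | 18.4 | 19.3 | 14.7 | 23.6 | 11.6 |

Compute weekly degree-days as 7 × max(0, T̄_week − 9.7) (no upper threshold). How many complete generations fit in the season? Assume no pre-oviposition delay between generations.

Weekly DD (7 × max(0, T̄ − 9.7)): 86.1, 62.3, 102.9, 57.4, 0.0, 79.1, 36.4, 60.9, 42.0, 30.8, 19.6, 44.8, 36.4, 117.6, 47.6, 60.9, 67.2, 35.0, 97.3, 13.3.
Season total = 1097.6 DD.
Complete generations = ⌊1097.6 / 176⌋ = 6.

6 generations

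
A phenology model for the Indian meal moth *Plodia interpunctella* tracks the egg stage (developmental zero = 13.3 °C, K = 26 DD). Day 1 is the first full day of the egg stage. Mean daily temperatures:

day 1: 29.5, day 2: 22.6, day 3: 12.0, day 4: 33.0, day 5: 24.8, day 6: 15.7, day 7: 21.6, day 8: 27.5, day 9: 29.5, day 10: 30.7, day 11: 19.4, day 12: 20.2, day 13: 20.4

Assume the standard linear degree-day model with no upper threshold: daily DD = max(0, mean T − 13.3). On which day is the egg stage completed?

day 4

Daily DD above 13.3 °C: 16.2, 9.3, 0.0, 19.7, 11.5, 2.4, 8.3, 14.2, 16.2, 17.4, 6.1, 6.9, 7.1.
Cumulative: 16.2, 25.5, 25.5, 45.2, 56.7, 59.1, 67.4, 81.6, 97.8, 115.2, 121.3, 128.2, 135.3.
The total first reaches 26 DD on day 4.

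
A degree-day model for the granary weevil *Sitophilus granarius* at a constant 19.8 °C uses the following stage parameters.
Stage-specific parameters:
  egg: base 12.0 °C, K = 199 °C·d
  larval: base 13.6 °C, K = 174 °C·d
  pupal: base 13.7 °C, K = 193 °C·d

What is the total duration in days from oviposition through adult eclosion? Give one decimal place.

egg: 199 / (19.8 − 12.0) = 199 / 7.8 = 25.513 d.
larval: 174 / (19.8 − 13.6) = 174 / 6.2 = 28.065 d.
pupal: 193 / (19.8 − 13.7) = 193 / 6.1 = 31.639 d.
Sum = 85.217 ≈ 85.2 days.

85.2 days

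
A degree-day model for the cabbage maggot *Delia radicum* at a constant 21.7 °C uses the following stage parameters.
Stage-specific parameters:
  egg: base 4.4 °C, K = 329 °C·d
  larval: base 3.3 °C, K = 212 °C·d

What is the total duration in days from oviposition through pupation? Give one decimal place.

egg: 329 / (21.7 − 4.4) = 329 / 17.3 = 19.017 d.
larval: 212 / (21.7 − 3.3) = 212 / 18.4 = 11.522 d.
Sum = 30.539 ≈ 30.5 days.

30.5 days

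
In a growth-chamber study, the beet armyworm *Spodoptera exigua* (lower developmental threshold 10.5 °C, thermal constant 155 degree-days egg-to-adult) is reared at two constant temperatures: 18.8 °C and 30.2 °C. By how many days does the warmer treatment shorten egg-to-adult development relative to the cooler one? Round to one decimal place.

10.8 days

At 18.8 °C: 155 / (18.8 − 10.5) = 155 / 8.3 = 18.675 d.
At 30.2 °C: 155 / (30.2 − 10.5) = 155 / 19.7 = 7.868 d.
Difference = |18.675 − 7.868| = 10.807 ≈ 10.8 days.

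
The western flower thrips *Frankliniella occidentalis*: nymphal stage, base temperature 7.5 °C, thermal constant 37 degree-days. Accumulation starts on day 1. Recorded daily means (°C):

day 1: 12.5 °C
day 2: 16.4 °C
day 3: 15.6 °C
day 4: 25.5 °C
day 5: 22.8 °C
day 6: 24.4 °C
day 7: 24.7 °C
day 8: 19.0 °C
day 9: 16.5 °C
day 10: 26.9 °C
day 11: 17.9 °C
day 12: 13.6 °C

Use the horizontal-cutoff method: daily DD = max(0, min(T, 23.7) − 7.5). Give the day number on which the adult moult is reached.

day 4

Daily DD above 7.5 °C (capped at 16.2): 5.0, 8.9, 8.1, 16.2, 15.3, 16.2, 16.2, 11.5, 9.0, 16.2, 10.4, 6.1.
Cumulative: 5.0, 13.9, 22.0, 38.2, 53.5, 69.7, 85.9, 97.4, 106.4, 122.6, 133.0, 139.1.
The total first reaches 37 DD on day 4.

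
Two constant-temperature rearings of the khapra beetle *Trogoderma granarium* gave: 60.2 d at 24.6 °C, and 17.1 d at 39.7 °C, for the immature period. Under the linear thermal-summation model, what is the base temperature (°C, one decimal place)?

18.6 °C

Under the model K = D·(T − T_b), so D₁·(T₁ − T_b) = D₂·(T₂ − T_b).
60.2·(24.6 − T_b) = 17.1·(39.7 − T_b)
T_b = (60.2·24.6 − 17.1·39.7) / (60.2 − 17.1) = 802.05 / 43.1 = 18.609 °C ≈ 18.6 °C.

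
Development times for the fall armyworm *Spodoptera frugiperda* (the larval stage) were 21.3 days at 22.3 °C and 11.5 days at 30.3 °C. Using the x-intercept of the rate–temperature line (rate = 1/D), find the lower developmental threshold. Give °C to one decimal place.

12.9 °C

Equal thermal constants: D₁(T₁ − T_b) = D₂(T₂ − T_b).
21.3·(22.3 − T_b) = 11.5·(30.3 − T_b)
T_b = (21.3·22.3 − 11.5·30.3) / (21.3 − 11.5) = 126.54 / 9.8 = 12.912 °C ≈ 12.9 °C.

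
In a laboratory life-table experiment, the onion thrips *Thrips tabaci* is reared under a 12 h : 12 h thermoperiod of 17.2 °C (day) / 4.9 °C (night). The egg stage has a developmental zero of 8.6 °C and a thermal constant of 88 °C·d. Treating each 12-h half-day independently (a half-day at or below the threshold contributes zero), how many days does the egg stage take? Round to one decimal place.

20.5 days

Day half: max(0, 17.2 − 8.6) × 0.5 = 8.6 × 0.5 = 4.30 DD.
Night half: max(0, 4.9 − 8.6) × 0.5 = 0.0 × 0.5 = 0.00 DD.
Per 24 h: 4.30 DD/day.
Duration = 88 / 4.30 = 20.465 ≈ 20.5 days.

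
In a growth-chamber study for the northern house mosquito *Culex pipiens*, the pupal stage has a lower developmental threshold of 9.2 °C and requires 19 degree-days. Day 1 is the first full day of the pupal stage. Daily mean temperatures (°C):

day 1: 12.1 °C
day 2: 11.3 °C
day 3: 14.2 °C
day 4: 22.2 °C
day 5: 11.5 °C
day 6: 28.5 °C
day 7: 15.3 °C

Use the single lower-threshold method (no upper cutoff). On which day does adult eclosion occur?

Daily DD above 9.2 °C: 2.9, 2.1, 5.0, 13.0, 2.3, 19.3, 6.1.
Cumulative: 2.9, 5.0, 10.0, 23.0, 25.3, 44.6, 50.7.
The total first reaches 19 DD on day 4.

day 4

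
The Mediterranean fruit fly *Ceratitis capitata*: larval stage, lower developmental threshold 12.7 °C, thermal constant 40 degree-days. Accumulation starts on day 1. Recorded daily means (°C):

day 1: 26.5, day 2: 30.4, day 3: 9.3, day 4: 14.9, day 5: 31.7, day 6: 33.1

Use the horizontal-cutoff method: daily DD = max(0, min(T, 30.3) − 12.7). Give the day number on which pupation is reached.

Daily DD above 12.7 °C (capped at 17.6): 13.8, 17.6, 0.0, 2.2, 17.6, 17.6.
Cumulative: 13.8, 31.4, 31.4, 33.6, 51.2, 68.8.
The total first reaches 40 DD on day 5.

day 5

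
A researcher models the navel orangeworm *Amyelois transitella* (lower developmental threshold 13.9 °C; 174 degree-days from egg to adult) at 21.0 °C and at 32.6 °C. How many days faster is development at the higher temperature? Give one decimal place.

15.2 days

At 21.0 °C: 174 / (21.0 − 13.9) = 174 / 7.1 = 24.507 d.
At 32.6 °C: 174 / (32.6 − 13.9) = 174 / 18.7 = 9.305 d.
Difference = |24.507 − 9.305| = 15.202 ≈ 15.2 days.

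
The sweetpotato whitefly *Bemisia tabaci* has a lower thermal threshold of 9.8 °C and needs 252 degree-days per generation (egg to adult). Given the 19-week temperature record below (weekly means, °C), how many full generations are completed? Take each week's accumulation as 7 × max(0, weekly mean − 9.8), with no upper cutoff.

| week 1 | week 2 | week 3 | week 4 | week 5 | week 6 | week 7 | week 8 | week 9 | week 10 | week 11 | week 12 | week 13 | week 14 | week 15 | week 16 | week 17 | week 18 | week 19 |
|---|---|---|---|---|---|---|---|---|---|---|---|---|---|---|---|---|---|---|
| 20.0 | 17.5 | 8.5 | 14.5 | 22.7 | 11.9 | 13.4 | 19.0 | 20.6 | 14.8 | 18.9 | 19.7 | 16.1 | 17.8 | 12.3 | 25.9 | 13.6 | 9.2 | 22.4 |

Weekly DD (7 × max(0, T̄ − 9.8)): 71.4, 53.9, 0.0, 32.9, 90.3, 14.7, 25.2, 64.4, 75.6, 35.0, 63.7, 69.3, 44.1, 56.0, 17.5, 112.7, 26.6, 0.0, 88.2.
Season total = 941.5 DD.
Complete generations = ⌊941.5 / 252⌋ = 3.

3 generations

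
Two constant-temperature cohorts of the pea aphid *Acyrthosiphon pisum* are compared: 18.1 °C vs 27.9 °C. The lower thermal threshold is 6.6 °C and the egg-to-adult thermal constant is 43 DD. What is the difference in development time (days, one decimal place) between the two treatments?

1.7 days

At 18.1 °C: 43 / (18.1 − 6.6) = 43 / 11.5 = 3.739 d.
At 27.9 °C: 43 / (27.9 − 6.6) = 43 / 21.3 = 2.019 d.
Difference = |3.739 − 2.019| = 1.720 ≈ 1.7 days.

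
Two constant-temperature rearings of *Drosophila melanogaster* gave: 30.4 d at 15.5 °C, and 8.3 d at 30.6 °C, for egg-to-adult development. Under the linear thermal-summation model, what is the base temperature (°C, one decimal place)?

9.8 °C

Under the model K = D·(T − T_b), so D₁·(T₁ − T_b) = D₂·(T₂ − T_b).
30.4·(15.5 − T_b) = 8.3·(30.6 − T_b)
T_b = (30.4·15.5 − 8.3·30.6) / (30.4 − 8.3) = 217.22 / 22.1 = 9.829 °C ≈ 9.8 °C.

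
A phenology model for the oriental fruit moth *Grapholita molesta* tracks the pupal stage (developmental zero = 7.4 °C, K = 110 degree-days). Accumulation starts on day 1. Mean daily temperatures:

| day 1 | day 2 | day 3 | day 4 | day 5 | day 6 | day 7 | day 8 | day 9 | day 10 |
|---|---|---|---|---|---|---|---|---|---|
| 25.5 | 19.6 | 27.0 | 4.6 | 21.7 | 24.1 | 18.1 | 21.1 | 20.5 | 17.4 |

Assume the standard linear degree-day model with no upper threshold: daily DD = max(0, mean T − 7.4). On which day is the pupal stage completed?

day 9

Daily DD above 7.4 °C: 18.1, 12.2, 19.6, 0.0, 14.3, 16.7, 10.7, 13.7, 13.1, 10.0.
Cumulative: 18.1, 30.3, 49.9, 49.9, 64.2, 80.9, 91.6, 105.3, 118.4, 128.4.
The total first reaches 110 DD on day 9.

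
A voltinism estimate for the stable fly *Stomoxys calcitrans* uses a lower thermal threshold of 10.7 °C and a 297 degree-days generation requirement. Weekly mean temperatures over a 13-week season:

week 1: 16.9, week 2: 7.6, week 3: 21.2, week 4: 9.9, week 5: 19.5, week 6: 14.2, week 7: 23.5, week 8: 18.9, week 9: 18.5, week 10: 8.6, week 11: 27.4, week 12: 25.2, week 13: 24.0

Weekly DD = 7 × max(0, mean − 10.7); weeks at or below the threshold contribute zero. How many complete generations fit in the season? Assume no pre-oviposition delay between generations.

2 generations

Weekly DD (7 × max(0, T̄ − 10.7)): 43.4, 0.0, 73.5, 0.0, 61.6, 24.5, 89.6, 57.4, 54.6, 0.0, 116.9, 101.5, 93.1.
Season total = 716.1 DD.
Complete generations = ⌊716.1 / 297⌋ = 2.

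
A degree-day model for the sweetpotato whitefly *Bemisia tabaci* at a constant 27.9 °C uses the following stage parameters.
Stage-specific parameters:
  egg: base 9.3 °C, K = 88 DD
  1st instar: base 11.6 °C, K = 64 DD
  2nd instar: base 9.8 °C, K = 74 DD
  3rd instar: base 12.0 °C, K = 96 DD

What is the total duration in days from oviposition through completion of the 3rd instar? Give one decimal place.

egg: 88 / (27.9 − 9.3) = 88 / 18.6 = 4.731 d.
1st instar: 64 / (27.9 − 11.6) = 64 / 16.3 = 3.926 d.
2nd instar: 74 / (27.9 − 9.8) = 74 / 18.1 = 4.088 d.
3rd instar: 96 / (27.9 − 12.0) = 96 / 15.9 = 6.038 d.
Sum = 18.784 ≈ 18.8 days.

18.8 days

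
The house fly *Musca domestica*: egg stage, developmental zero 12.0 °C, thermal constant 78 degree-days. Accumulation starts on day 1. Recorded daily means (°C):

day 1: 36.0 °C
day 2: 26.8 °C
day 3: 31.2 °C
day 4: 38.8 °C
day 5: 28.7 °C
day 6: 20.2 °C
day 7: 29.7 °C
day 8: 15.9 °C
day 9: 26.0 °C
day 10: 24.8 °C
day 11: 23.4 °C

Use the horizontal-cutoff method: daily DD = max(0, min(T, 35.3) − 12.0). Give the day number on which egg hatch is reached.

Daily DD above 12.0 °C (capped at 23.3): 23.3, 14.8, 19.2, 23.3, 16.7, 8.2, 17.7, 3.9, 14.0, 12.8, 11.4.
Cumulative: 23.3, 38.1, 57.3, 80.6, 97.3, 105.5, 123.2, 127.1, 141.1, 153.9, 165.3.
The total first reaches 78 DD on day 4.

day 4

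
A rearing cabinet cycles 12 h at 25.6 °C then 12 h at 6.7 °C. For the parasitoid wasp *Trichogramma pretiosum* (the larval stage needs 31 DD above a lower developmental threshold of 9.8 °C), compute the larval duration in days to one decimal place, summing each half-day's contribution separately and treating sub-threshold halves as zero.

3.9 days

Day half: max(0, 25.6 − 9.8) × 0.5 = 15.8 × 0.5 = 7.90 DD.
Night half: max(0, 6.7 − 9.8) × 0.5 = 0.0 × 0.5 = 0.00 DD.
Per 24 h: 7.90 DD/day.
Duration = 31 / 7.90 = 3.924 ≈ 3.9 days.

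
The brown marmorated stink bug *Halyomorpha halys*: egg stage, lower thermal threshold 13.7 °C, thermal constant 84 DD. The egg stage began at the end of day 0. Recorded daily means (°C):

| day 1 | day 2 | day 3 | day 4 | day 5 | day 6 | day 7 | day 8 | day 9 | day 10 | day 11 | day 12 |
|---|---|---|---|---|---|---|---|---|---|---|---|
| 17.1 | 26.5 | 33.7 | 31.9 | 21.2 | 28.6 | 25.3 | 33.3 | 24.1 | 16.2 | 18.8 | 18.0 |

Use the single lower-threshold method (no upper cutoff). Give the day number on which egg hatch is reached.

Daily DD above 13.7 °C: 3.4, 12.8, 20.0, 18.2, 7.5, 14.9, 11.6, 19.6, 10.4, 2.5, 5.1, 4.3.
Cumulative: 3.4, 16.2, 36.2, 54.4, 61.9, 76.8, 88.4, 108.0, 118.4, 120.9, 126.0, 130.3.
The total first reaches 84 DD on day 7.

day 7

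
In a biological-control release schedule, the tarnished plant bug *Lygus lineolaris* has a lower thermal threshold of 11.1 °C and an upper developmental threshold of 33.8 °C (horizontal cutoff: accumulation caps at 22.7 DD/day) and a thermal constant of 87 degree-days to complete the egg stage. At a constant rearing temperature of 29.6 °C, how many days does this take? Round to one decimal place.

4.7 days

Daily accumulation = 29.6 − 11.1 = 18.5 DD/day.
Duration = 87 / 18.5 = 4.703 ≈ 4.7 days.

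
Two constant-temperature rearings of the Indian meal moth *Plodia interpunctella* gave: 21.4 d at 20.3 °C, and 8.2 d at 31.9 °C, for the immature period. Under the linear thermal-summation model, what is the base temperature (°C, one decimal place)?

13.1 °C

Equal thermal constants: D₁(T₁ − T_b) = D₂(T₂ − T_b).
21.4·(20.3 − T_b) = 8.2·(31.9 − T_b)
T_b = (21.4·20.3 − 8.2·31.9) / (21.4 − 8.2) = 172.84 / 13.2 = 13.094 °C ≈ 13.1 °C.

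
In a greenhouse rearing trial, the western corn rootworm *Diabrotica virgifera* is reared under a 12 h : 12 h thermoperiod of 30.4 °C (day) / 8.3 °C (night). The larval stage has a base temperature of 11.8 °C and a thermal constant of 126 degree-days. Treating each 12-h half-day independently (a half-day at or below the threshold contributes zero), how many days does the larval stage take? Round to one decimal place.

13.5 days

Day half: max(0, 30.4 − 11.8) × 0.5 = 18.6 × 0.5 = 9.30 DD.
Night half: max(0, 8.3 − 11.8) × 0.5 = 0.0 × 0.5 = 0.00 DD.
Per 24 h: 9.30 DD/day.
Duration = 126 / 9.30 = 13.548 ≈ 13.5 days.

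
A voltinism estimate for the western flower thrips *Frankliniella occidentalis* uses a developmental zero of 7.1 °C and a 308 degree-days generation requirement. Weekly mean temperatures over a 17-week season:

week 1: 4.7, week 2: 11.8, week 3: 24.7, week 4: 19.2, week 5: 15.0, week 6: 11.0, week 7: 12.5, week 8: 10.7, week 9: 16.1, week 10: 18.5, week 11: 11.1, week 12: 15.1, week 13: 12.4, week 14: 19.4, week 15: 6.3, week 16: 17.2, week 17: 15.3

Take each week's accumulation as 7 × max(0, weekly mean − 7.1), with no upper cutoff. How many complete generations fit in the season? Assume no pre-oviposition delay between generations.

Weekly DD (7 × max(0, T̄ − 7.1)): 0.0, 32.9, 123.2, 84.7, 55.3, 27.3, 37.8, 25.2, 63.0, 79.8, 28.0, 56.0, 37.1, 86.1, 0.0, 70.7, 57.4.
Season total = 864.5 DD.
Complete generations = ⌊864.5 / 308⌋ = 2.

2 generations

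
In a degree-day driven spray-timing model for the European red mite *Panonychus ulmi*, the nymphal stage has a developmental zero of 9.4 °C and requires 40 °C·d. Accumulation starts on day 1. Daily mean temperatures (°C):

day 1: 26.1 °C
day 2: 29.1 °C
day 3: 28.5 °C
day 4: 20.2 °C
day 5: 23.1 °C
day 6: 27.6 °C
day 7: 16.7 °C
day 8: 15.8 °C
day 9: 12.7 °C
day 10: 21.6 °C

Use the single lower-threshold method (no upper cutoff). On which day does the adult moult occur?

day 3

Daily DD above 9.4 °C: 16.7, 19.7, 19.1, 10.8, 13.7, 18.2, 7.3, 6.4, 3.3, 12.2.
Cumulative: 16.7, 36.4, 55.5, 66.3, 80.0, 98.2, 105.5, 111.9, 115.2, 127.4.
The total first reaches 40 DD on day 3.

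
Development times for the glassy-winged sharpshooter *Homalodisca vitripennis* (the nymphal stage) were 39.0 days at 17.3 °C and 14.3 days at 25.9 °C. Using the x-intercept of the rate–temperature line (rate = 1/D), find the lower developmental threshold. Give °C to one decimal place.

12.3 °C

Equal thermal constants: D₁(T₁ − T_b) = D₂(T₂ − T_b).
39.0·(17.3 − T_b) = 14.3·(25.9 − T_b)
T_b = (39.0·17.3 − 14.3·25.9) / (39.0 − 14.3) = 304.33 / 24.7 = 12.321 °C ≈ 12.3 °C.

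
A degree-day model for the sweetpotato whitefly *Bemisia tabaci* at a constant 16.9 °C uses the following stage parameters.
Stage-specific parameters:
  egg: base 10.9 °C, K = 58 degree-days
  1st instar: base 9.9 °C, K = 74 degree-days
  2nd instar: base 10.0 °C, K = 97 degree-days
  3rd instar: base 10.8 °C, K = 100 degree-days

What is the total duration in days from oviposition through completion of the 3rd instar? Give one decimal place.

egg: 58 / (16.9 − 10.9) = 58 / 6.0 = 9.667 d.
1st instar: 74 / (16.9 − 9.9) = 74 / 7.0 = 10.571 d.
2nd instar: 97 / (16.9 − 10.0) = 97 / 6.9 = 14.058 d.
3rd instar: 100 / (16.9 − 10.8) = 100 / 6.1 = 16.393 d.
Sum = 50.690 ≈ 50.7 days.

50.7 days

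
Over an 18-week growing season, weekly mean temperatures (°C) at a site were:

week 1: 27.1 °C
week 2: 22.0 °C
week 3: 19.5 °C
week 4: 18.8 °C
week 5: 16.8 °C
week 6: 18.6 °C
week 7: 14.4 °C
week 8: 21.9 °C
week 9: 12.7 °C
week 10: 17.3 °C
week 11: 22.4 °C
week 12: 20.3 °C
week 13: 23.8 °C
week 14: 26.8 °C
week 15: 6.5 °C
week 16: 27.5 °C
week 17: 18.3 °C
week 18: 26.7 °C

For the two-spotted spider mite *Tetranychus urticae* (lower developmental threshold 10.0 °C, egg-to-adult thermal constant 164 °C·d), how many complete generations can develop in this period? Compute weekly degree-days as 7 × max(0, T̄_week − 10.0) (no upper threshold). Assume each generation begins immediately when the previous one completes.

Weekly DD (7 × max(0, T̄ − 10.0)): 119.7, 84.0, 66.5, 61.6, 47.6, 60.2, 30.8, 83.3, 18.9, 51.1, 86.8, 72.1, 96.6, 117.6, 0.0, 122.5, 58.1, 116.9.
Season total = 1294.3 DD.
Complete generations = ⌊1294.3 / 164⌋ = 7.

7 generations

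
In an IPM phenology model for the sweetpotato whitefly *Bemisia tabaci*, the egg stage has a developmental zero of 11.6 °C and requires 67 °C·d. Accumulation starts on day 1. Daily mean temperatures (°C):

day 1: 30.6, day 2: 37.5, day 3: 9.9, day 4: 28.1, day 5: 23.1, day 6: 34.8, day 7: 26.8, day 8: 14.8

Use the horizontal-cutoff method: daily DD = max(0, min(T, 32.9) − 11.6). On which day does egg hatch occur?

day 5

Daily DD above 11.6 °C (capped at 21.3): 19.0, 21.3, 0.0, 16.5, 11.5, 21.3, 15.2, 3.2.
Cumulative: 19.0, 40.3, 40.3, 56.8, 68.3, 89.6, 104.8, 108.0.
The total first reaches 67 DD on day 5.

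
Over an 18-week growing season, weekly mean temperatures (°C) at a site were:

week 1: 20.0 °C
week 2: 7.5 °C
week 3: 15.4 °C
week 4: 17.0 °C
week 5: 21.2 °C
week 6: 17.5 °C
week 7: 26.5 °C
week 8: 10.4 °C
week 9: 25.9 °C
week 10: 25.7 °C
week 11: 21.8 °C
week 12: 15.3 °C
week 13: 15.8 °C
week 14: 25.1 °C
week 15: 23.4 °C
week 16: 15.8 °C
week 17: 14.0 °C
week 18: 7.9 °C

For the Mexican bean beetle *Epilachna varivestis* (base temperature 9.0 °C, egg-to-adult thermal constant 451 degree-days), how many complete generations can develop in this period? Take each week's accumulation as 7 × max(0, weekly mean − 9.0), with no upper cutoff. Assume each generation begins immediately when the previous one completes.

2 generations

Weekly DD (7 × max(0, T̄ − 9.0)): 77.0, 0.0, 44.8, 56.0, 85.4, 59.5, 122.5, 9.8, 118.3, 116.9, 89.6, 44.1, 47.6, 112.7, 100.8, 47.6, 35.0, 0.0.
Season total = 1167.6 DD.
Complete generations = ⌊1167.6 / 451⌋ = 2.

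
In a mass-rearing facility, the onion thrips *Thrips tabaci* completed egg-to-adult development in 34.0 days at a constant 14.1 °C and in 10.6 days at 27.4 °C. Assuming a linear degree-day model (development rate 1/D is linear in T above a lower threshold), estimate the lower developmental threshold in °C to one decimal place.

Under the model K = D·(T − T_b), so D₁·(T₁ − T_b) = D₂·(T₂ − T_b).
34.0·(14.1 − T_b) = 10.6·(27.4 − T_b)
T_b = (34.0·14.1 − 10.6·27.4) / (34.0 − 10.6) = 188.96 / 23.4 = 8.075 °C ≈ 8.1 °C.

8.1 °C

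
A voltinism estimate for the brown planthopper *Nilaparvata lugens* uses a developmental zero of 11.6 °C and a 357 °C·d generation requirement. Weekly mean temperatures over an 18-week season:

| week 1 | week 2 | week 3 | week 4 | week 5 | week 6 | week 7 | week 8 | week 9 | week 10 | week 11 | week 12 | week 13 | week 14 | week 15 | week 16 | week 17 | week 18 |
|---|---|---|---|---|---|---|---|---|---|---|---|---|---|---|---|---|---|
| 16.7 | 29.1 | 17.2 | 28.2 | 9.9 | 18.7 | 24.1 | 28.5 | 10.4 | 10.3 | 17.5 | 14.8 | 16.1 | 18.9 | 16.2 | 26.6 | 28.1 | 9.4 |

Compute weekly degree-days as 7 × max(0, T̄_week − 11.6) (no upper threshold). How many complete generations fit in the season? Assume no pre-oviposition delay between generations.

Weekly DD (7 × max(0, T̄ − 11.6)): 35.7, 122.5, 39.2, 116.2, 0.0, 49.7, 87.5, 118.3, 0.0, 0.0, 41.3, 22.4, 31.5, 51.1, 32.2, 105.0, 115.5, 0.0.
Season total = 968.1 DD.
Complete generations = ⌊968.1 / 357⌋ = 2.

2 generations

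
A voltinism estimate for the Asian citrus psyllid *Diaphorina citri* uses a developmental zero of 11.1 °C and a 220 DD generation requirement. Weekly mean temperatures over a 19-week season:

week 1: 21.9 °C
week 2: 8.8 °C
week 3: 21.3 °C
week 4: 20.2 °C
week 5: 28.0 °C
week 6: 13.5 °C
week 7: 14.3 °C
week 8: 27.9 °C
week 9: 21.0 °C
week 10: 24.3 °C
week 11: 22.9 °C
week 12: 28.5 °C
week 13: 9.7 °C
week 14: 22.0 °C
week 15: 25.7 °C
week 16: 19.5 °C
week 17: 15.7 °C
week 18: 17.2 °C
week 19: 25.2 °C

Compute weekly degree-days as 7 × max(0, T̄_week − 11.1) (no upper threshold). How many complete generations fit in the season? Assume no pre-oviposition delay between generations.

5 generations

Weekly DD (7 × max(0, T̄ − 11.1)): 75.6, 0.0, 71.4, 63.7, 118.3, 16.8, 22.4, 117.6, 69.3, 92.4, 82.6, 121.8, 0.0, 76.3, 102.2, 58.8, 32.2, 42.7, 98.7.
Season total = 1262.8 DD.
Complete generations = ⌊1262.8 / 220⌋ = 5.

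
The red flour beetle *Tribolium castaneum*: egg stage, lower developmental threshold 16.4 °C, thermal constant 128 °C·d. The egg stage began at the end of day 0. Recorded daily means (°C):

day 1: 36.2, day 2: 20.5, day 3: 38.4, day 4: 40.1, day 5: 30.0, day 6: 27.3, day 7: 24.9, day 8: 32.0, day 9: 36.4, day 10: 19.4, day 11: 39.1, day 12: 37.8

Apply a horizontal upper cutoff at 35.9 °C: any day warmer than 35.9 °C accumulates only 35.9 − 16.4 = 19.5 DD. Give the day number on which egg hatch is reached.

Daily DD above 16.4 °C (capped at 19.5): 19.5, 4.1, 19.5, 19.5, 13.6, 10.9, 8.5, 15.6, 19.5, 3.0, 19.5, 19.5.
Cumulative: 19.5, 23.6, 43.1, 62.6, 76.2, 87.1, 95.6, 111.2, 130.7, 133.7, 153.2, 172.7.
The total first reaches 128 DD on day 9.

day 9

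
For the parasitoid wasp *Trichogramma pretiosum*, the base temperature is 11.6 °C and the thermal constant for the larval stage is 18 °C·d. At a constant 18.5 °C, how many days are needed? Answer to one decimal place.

2.6 days

Daily accumulation = 18.5 − 11.6 = 6.9 DD/day.
Duration = 18 / 6.9 = 2.609 ≈ 2.6 days.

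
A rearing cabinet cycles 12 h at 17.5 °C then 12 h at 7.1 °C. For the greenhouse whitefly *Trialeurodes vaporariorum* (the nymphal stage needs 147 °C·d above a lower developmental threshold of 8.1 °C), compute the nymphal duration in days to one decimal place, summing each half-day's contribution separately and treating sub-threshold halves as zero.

Day half: max(0, 17.5 − 8.1) × 0.5 = 9.4 × 0.5 = 4.70 DD.
Night half: max(0, 7.1 − 8.1) × 0.5 = 0.0 × 0.5 = 0.00 DD.
Per 24 h: 4.70 DD/day.
Duration = 147 / 4.70 = 31.277 ≈ 31.3 days.

31.3 days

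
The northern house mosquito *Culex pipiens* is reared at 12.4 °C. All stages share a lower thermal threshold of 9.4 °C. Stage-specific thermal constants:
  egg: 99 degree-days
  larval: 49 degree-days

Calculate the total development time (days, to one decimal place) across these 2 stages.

Daily accumulation at 12.4 °C = 12.4 − 9.4 = 3.0 DD/day.
Total K = 99 + 49 = 148 DD.
Total duration = 148 / 3.0 = 49.333 ≈ 49.3 days.

49.3 days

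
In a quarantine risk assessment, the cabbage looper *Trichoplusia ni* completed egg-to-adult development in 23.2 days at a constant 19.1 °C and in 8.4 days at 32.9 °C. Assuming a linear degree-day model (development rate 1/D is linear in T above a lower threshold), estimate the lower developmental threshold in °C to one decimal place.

Linear rate model ⇒ the product D·(T − T_b) is constant across temperatures.
23.2·(19.1 − T_b) = 8.4·(32.9 − T_b)
T_b = (23.2·19.1 − 8.4·32.9) / (23.2 − 8.4) = 166.76 / 14.8 = 11.268 °C ≈ 11.3 °C.

11.3 °C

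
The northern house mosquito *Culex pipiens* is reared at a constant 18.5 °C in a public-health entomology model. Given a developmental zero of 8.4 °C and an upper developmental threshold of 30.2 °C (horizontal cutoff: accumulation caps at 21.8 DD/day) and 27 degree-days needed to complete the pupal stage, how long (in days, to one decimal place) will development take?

Daily accumulation = 18.5 − 8.4 = 10.1 DD/day.
Duration = 27 / 10.1 = 2.673 ≈ 2.7 days.

2.7 days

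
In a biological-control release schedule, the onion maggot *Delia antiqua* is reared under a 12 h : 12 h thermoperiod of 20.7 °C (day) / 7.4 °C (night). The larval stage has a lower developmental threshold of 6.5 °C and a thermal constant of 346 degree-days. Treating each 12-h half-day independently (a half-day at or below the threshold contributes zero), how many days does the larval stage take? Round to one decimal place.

Day half: max(0, 20.7 − 6.5) × 0.5 = 14.2 × 0.5 = 7.10 DD.
Night half: max(0, 7.4 − 6.5) × 0.5 = 0.9 × 0.5 = 0.45 DD.
Per 24 h: 7.55 DD/day.
Duration = 346 / 7.55 = 45.828 ≈ 45.8 days.

45.8 days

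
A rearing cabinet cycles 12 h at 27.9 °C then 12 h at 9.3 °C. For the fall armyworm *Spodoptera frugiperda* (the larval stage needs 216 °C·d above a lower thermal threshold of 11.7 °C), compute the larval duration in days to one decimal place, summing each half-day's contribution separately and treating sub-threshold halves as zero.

26.7 days

Day half: max(0, 27.9 − 11.7) × 0.5 = 16.2 × 0.5 = 8.10 DD.
Night half: max(0, 9.3 − 11.7) × 0.5 = 0.0 × 0.5 = 0.00 DD.
Per 24 h: 8.10 DD/day.
Duration = 216 / 8.10 = 26.667 ≈ 26.7 days.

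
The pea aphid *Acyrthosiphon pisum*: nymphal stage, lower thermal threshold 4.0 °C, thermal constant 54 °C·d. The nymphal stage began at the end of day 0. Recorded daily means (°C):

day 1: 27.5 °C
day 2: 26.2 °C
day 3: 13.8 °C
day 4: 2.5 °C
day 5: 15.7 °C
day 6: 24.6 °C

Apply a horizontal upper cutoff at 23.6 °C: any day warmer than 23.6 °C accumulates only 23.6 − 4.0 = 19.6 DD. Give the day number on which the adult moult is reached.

Daily DD above 4.0 °C (capped at 19.6): 19.6, 19.6, 9.8, 0.0, 11.7, 19.6.
Cumulative: 19.6, 39.2, 49.0, 49.0, 60.7, 80.3.
The total first reaches 54 DD on day 5.

day 5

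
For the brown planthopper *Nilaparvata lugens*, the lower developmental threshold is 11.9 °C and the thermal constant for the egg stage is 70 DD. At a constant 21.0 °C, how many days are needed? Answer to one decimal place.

Daily accumulation = 21.0 − 11.9 = 9.1 DD/day.
Duration = 70 / 9.1 = 7.692 ≈ 7.7 days.

7.7 days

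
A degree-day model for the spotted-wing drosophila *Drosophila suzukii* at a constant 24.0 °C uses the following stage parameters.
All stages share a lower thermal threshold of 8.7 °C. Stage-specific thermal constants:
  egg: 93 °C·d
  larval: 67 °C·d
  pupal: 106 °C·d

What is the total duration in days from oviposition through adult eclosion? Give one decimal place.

17.4 days

Daily accumulation at 24.0 °C = 24.0 − 8.7 = 15.3 DD/day.
Total K = 93 + 67 + 106 = 266 DD.
Total duration = 266 / 15.3 = 17.386 ≈ 17.4 days.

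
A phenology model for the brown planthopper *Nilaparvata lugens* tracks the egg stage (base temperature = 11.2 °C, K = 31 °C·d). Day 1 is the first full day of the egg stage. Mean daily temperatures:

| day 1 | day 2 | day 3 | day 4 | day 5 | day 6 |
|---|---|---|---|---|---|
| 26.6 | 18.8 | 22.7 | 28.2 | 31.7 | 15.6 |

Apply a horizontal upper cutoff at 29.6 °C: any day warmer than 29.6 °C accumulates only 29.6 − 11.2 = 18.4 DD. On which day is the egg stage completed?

Daily DD above 11.2 °C (capped at 18.4): 15.4, 7.6, 11.5, 17.0, 18.4, 4.4.
Cumulative: 15.4, 23.0, 34.5, 51.5, 69.9, 74.3.
The total first reaches 31 DD on day 3.

day 3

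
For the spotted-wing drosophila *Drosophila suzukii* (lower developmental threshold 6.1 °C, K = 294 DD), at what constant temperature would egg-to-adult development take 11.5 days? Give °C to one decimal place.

31.7 °C

Required daily accumulation = 294 / 11.5 = 25.565 DD/day.
T = T_base + 25.565 = 6.1 + 25.565 = 31.665 ≈ 31.7 °C.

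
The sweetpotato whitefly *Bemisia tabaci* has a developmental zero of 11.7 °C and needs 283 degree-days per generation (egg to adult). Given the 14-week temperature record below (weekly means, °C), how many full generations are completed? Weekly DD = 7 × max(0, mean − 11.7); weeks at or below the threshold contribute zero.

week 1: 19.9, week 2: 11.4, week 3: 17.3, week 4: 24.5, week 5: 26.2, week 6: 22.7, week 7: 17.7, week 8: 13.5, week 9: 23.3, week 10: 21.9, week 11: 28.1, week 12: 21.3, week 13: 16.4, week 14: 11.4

2 generations

Weekly DD (7 × max(0, T̄ − 11.7)): 57.4, 0.0, 39.2, 89.6, 101.5, 77.0, 42.0, 12.6, 81.2, 71.4, 114.8, 67.2, 32.9, 0.0.
Season total = 786.8 DD.
Complete generations = ⌊786.8 / 283⌋ = 2.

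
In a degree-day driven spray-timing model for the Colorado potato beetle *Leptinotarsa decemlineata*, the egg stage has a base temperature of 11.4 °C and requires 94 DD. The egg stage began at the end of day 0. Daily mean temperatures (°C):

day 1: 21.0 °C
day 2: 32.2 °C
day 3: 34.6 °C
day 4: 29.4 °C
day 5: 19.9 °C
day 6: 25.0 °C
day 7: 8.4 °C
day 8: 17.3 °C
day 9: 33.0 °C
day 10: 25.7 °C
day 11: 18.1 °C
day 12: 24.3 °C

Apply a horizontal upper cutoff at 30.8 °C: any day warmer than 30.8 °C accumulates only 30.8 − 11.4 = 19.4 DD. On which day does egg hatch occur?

day 8

Daily DD above 11.4 °C (capped at 19.4): 9.6, 19.4, 19.4, 18.0, 8.5, 13.6, 0.0, 5.9, 19.4, 14.3, 6.7, 12.9.
Cumulative: 9.6, 29.0, 48.4, 66.4, 74.9, 88.5, 88.5, 94.4, 113.8, 128.1, 134.8, 147.7.
The total first reaches 94 DD on day 8.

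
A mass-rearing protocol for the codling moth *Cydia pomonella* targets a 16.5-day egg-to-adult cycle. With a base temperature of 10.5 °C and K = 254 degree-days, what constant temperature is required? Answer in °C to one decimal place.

Required daily accumulation = 254 / 16.5 = 15.394 DD/day.
T = T_base + 15.394 = 10.5 + 15.394 = 25.894 ≈ 25.9 °C.

25.9 °C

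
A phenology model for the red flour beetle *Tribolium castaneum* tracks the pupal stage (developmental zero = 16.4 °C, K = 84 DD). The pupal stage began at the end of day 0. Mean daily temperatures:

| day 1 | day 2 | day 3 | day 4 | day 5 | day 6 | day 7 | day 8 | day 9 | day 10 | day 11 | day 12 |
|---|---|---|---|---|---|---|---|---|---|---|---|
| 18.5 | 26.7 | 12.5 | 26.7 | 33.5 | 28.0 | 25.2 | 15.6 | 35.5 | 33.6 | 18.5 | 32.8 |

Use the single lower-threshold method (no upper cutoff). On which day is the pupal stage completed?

day 10

Daily DD above 16.4 °C: 2.1, 10.3, 0.0, 10.3, 17.1, 11.6, 8.8, 0.0, 19.1, 17.2, 2.1, 16.4.
Cumulative: 2.1, 12.4, 12.4, 22.7, 39.8, 51.4, 60.2, 60.2, 79.3, 96.5, 98.6, 115.0.
The total first reaches 84 DD on day 10.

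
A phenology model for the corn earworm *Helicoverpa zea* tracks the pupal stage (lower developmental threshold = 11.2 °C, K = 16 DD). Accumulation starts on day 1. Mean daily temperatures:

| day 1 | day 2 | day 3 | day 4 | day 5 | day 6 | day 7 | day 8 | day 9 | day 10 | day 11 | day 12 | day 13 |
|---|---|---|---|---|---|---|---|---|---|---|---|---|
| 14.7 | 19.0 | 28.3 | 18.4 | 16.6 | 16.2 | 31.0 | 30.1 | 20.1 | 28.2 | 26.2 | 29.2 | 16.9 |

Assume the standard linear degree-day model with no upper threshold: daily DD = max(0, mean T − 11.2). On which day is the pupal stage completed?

day 3

Daily DD above 11.2 °C: 3.5, 7.8, 17.1, 7.2, 5.4, 5.0, 19.8, 18.9, 8.9, 17.0, 15.0, 18.0, 5.7.
Cumulative: 3.5, 11.3, 28.4, 35.6, 41.0, 46.0, 65.8, 84.7, 93.6, 110.6, 125.6, 143.6, 149.3.
The total first reaches 16 DD on day 3.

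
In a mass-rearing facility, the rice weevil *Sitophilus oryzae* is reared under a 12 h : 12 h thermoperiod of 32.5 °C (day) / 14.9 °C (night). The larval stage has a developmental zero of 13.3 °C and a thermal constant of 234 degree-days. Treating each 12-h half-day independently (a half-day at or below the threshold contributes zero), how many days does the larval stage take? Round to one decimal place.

Day half: max(0, 32.5 − 13.3) × 0.5 = 19.2 × 0.5 = 9.60 DD.
Night half: max(0, 14.9 − 13.3) × 0.5 = 1.6 × 0.5 = 0.80 DD.
Per 24 h: 10.40 DD/day.
Duration = 234 / 10.40 = 22.500 ≈ 22.5 days.

22.5 days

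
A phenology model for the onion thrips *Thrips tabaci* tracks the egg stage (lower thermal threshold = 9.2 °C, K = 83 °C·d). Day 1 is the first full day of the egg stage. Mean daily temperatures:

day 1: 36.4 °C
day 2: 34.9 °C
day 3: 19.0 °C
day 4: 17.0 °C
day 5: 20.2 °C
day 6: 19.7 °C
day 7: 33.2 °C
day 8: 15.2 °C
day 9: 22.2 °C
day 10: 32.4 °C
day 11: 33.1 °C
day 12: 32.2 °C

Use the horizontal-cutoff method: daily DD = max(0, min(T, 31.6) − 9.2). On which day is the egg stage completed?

Daily DD above 9.2 °C (capped at 22.4): 22.4, 22.4, 9.8, 7.8, 11.0, 10.5, 22.4, 6.0, 13.0, 22.4, 22.4, 22.4.
Cumulative: 22.4, 44.8, 54.6, 62.4, 73.4, 83.9, 106.3, 112.3, 125.3, 147.7, 170.1, 192.5.
The total first reaches 83 DD on day 6.

day 6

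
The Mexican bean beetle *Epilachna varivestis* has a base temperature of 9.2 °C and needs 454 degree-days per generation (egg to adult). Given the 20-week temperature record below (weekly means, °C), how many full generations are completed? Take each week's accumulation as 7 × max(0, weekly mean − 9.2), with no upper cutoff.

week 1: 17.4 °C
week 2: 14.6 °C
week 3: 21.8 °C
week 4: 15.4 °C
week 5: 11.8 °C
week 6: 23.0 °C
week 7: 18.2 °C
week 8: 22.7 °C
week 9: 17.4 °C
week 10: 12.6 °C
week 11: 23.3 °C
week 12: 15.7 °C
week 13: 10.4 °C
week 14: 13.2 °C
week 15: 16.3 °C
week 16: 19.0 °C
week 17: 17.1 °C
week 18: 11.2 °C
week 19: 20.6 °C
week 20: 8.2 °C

2 generations

Weekly DD (7 × max(0, T̄ − 9.2)): 57.4, 37.8, 88.2, 43.4, 18.2, 96.6, 63.0, 94.5, 57.4, 23.8, 98.7, 45.5, 8.4, 28.0, 49.7, 68.6, 55.3, 14.0, 79.8, 0.0.
Season total = 1028.3 DD.
Complete generations = ⌊1028.3 / 454⌋ = 2.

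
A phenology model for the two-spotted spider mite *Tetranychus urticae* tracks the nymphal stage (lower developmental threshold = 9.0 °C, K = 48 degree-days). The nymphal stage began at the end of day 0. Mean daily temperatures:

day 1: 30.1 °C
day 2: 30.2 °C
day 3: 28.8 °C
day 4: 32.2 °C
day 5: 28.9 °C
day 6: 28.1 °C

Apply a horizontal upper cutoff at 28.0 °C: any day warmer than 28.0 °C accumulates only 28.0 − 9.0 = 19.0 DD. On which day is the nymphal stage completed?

Daily DD above 9.0 °C (capped at 19.0): 19.0, 19.0, 19.0, 19.0, 19.0, 19.0.
Cumulative: 19.0, 38.0, 57.0, 76.0, 95.0, 114.0.
The total first reaches 48 DD on day 3.

day 3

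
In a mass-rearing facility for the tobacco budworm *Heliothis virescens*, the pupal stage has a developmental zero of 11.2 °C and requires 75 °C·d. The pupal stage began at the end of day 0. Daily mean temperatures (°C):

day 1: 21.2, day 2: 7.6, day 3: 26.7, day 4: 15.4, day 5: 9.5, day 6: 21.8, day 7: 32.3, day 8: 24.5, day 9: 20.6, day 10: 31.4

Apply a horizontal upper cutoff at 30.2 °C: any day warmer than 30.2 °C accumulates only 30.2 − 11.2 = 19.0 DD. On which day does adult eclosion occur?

day 9

Daily DD above 11.2 °C (capped at 19.0): 10.0, 0.0, 15.5, 4.2, 0.0, 10.6, 19.0, 13.3, 9.4, 19.0.
Cumulative: 10.0, 10.0, 25.5, 29.7, 29.7, 40.3, 59.3, 72.6, 82.0, 101.0.
The total first reaches 75 DD on day 9.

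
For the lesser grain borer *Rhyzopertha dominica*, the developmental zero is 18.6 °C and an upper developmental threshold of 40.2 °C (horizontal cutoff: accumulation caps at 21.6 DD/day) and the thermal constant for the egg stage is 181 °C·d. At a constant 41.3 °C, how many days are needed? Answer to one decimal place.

8.4 days

Temperature 41.3 °C exceeds the upper threshold, so daily accumulation caps at 40.2 − 18.6 = 21.6 DD/day.
Duration = 181 / 21.6 = 8.380 ≈ 8.4 days.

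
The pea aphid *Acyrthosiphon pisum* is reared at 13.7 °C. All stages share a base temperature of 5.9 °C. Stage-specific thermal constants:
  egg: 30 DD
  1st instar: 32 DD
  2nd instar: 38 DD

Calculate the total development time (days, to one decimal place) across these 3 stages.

12.8 days

Daily accumulation at 13.7 °C = 13.7 − 5.9 = 7.8 DD/day.
Total K = 30 + 32 + 38 = 100 DD.
Total duration = 100 / 7.8 = 12.821 ≈ 12.8 days.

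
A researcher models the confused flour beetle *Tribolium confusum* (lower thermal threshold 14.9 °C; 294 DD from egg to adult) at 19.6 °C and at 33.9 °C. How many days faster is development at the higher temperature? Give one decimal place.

At 19.6 °C: 294 / (19.6 − 14.9) = 294 / 4.7 = 62.553 d.
At 33.9 °C: 294 / (33.9 − 14.9) = 294 / 19.0 = 15.474 d.
Difference = |62.553 − 15.474| = 47.080 ≈ 47.1 days.

47.1 days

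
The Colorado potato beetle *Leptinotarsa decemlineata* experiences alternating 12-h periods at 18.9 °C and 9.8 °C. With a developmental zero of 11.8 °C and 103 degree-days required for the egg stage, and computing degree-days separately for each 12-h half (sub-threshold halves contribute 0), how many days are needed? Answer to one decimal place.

29.0 days

Day half: max(0, 18.9 − 11.8) × 0.5 = 7.1 × 0.5 = 3.55 DD.
Night half: max(0, 9.8 − 11.8) × 0.5 = 0.0 × 0.5 = 0.00 DD.
Per 24 h: 3.55 DD/day.
Duration = 103 / 3.55 = 29.014 ≈ 29.0 days.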